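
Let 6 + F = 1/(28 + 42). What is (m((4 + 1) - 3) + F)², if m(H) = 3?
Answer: 43681/4900 ≈ 8.9145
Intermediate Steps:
F = -419/70 (F = -6 + 1/(28 + 42) = -6 + 1/70 = -419/70 ≈ -5.9857)
(m((4 + 1) - 3) + F)² = (3 - 419/70)² = (-209/70)² = 43681/4900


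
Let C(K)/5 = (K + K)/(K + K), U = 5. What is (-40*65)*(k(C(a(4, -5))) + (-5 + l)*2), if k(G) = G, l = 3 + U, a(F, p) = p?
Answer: -28600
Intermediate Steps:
C(K) = 5 (C(K) = 5*((K + K)/(K + K)) = 5*((2*K)/((2*K))) = 5*((2*K)*(1/(2*K))) = 5*1 = 5)
l = 8 (l = 3 + 5 = 8)
(-40*65)*(k(C(a(4, -5))) + (-5 + l)*2) = (-40*65)*(5 + (-5 + 8)*2) = -2600*(5 + 3*2) = -2600*(5 + 6) = -2600*11 = -28600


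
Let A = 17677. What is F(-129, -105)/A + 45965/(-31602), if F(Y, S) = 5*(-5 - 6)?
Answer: -74023765/50784414 ≈ -1.4576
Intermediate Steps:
F(Y, S) = -55 (F(Y, S) = 5*(-11) = -55)
F(-129, -105)/A + 45965/(-31602) = -55/17677 + 45965/(-31602) = -55*1/17677 + 45965*(-1/31602) = -5/1607 - 45965/31602 = -74023765/50784414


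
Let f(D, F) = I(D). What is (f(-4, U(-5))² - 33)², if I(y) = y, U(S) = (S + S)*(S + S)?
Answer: 289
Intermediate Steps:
U(S) = 4*S² (U(S) = (2*S)*(2*S) = 4*S²)
f(D, F) = D
(f(-4, U(-5))² - 33)² = ((-4)² - 33)² = (16 - 33)² = (-17)² = 289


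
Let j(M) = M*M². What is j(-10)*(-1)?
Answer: 1000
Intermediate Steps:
j(M) = M³
j(-10)*(-1) = (-10)³*(-1) = -1000*(-1) = 1000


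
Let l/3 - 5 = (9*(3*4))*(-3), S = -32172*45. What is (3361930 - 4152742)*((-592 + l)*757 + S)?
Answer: 2072190780396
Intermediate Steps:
S = -1447740
l = -957 (l = 15 + 3*((9*(3*4))*(-3)) = 15 + 3*((9*12)*(-3)) = 15 + 3*(108*(-3)) = 15 + 3*(-324) = 15 - 972 = -957)
(3361930 - 4152742)*((-592 + l)*757 + S) = (3361930 - 4152742)*((-592 - 957)*757 - 1447740) = -790812*(-1549*757 - 1447740) = -790812*(-1172593 - 1447740) = -790812*(-2620333) = 2072190780396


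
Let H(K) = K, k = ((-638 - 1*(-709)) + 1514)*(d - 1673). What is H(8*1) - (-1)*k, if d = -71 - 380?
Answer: -3366532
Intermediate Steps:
d = -451
k = -3366540 (k = ((-638 - 1*(-709)) + 1514)*(-451 - 1673) = ((-638 + 709) + 1514)*(-2124) = (71 + 1514)*(-2124) = 1585*(-2124) = -3366540)
H(8*1) - (-1)*k = 8*1 - (-1)*(-3366540) = 8 - 1*3366540 = 8 - 3366540 = -3366532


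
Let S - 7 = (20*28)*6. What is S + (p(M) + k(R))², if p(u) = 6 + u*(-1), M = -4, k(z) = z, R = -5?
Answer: 3392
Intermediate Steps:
S = 3367 (S = 7 + (20*28)*6 = 7 + 560*6 = 7 + 3360 = 3367)
p(u) = 6 - u
S + (p(M) + k(R))² = 3367 + ((6 - 1*(-4)) - 5)² = 3367 + ((6 + 4) - 5)² = 3367 + (10 - 5)² = 3367 + 5² = 3367 + 25 = 3392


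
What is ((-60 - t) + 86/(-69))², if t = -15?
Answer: 10182481/4761 ≈ 2138.7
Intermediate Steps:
((-60 - t) + 86/(-69))² = ((-60 - 1*(-15)) + 86/(-69))² = ((-60 + 15) + 86*(-1/69))² = (-45 - 86/69)² = (-3191/69)² = 10182481/4761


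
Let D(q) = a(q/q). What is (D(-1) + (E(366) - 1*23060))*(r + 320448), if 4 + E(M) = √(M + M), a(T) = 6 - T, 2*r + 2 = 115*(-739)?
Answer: -12818705631/2 + 555909*√183 ≈ -6.4018e+9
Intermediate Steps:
r = -84987/2 (r = -1 + (115*(-739))/2 = -1 + (½)*(-84985) = -1 - 84985/2 = -84987/2 ≈ -42494.)
E(M) = -4 + √2*√M (E(M) = -4 + √(M + M) = -4 + √(2*M) = -4 + √2*√M)
D(q) = 5 (D(q) = 6 - q/q = 6 - 1*1 = 6 - 1 = 5)
(D(-1) + (E(366) - 1*23060))*(r + 320448) = (5 + ((-4 + √2*√366) - 1*23060))*(-84987/2 + 320448) = (5 + ((-4 + 2*√183) - 23060))*(555909/2) = (5 + (-23064 + 2*√183))*(555909/2) = (-23059 + 2*√183)*(555909/2) = -12818705631/2 + 555909*√183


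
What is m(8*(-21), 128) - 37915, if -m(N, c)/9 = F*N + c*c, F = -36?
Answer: -239803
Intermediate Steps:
m(N, c) = -9*c² + 324*N (m(N, c) = -9*(-36*N + c*c) = -9*(-36*N + c²) = -9*(c² - 36*N) = -9*c² + 324*N)
m(8*(-21), 128) - 37915 = (-9*128² + 324*(8*(-21))) - 37915 = (-9*16384 + 324*(-168)) - 37915 = (-147456 - 54432) - 37915 = -201888 - 37915 = -239803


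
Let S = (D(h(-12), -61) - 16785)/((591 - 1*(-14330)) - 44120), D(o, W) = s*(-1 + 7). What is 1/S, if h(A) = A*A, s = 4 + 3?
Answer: 9733/5581 ≈ 1.7440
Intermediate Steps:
s = 7
h(A) = A²
D(o, W) = 42 (D(o, W) = 7*(-1 + 7) = 7*6 = 42)
S = 5581/9733 (S = (42 - 16785)/((591 - 1*(-14330)) - 44120) = -16743/((591 + 14330) - 44120) = -16743/(14921 - 44120) = -16743/(-29199) = -16743*(-1/29199) = 5581/9733 ≈ 0.57341)
1/S = 1/(5581/9733) = 9733/5581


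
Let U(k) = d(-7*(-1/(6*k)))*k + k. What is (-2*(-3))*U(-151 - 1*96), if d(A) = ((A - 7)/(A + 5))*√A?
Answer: -1482 + 10381*I*√10374/7403 ≈ -1482.0 + 142.83*I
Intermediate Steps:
d(A) = √A*(-7 + A)/(5 + A) (d(A) = ((-7 + A)/(5 + A))*√A = √A*(-7 + A)/(5 + A))
U(k) = k + k*√42*√(1/k)*(-7 + 7/(6*k))/(6*(5 + 7/(6*k))) (U(k) = (√(-7*(-1/(6*k)))*(-7 - 7*(-1/(6*k)))/(5 - 7*(-1/(6*k))))*k + k = (√(-(-7)/(6*k))*(-7 - (-7)/(6*k))/(5 - (-7)/(6*k)))*k + k = (√(7/(6*k))*(-7 + 7/(6*k))/(5 + 7/(6*k)))*k + k = ((√42*√(1/k)/6)*(-7 + 7/(6*k))/(5 + 7/(6*k)))*k + k = (√42*√(1/k)*(-7 + 7/(6*k))/(6*(5 + 7/(6*k))))*k + k = k*√42*√(1/k)*(-7 + 7/(6*k))/(6*(5 + 7/(6*k))) + k = k + k*√42*√(1/k)*(-7 + 7/(6*k))/(6*(5 + 7/(6*k))))
(-2*(-3))*U(-151 - 1*96) = (-2*(-3))*((-151 - 1*96)*(42 + 180*(-151 - 1*96) - √42*√(1/(-151 - 1*96))*(-7 + 42*(-151 - 1*96)))/(42 + 180*(-151 - 1*96))) = 6*((-151 - 96)*(42 + 180*(-151 - 96) - √42*√(1/(-151 - 96))*(-7 + 42*(-151 - 96)))/(42 + 180*(-151 - 96))) = 6*(-247*(42 + 180*(-247) - √42*√(1/(-247))*(-7 + 42*(-247)))/(42 + 180*(-247))) = 6*(-247*(42 - 44460 - √42*√(-1/247)*(-7 - 10374))/(42 - 44460)) = 6*(-247*(42 - 44460 - 1*√42*I*√247/247*(-10381))/(-44418)) = 6*(-247*(-1/44418)*(42 - 44460 + 10381*I*√10374/247)) = 6*(-247*(-1/44418)*(-44418 + 10381*I*√10374/247)) = 6*(-247 + 10381*I*√10374/44418) = -1482 + 10381*I*√10374/7403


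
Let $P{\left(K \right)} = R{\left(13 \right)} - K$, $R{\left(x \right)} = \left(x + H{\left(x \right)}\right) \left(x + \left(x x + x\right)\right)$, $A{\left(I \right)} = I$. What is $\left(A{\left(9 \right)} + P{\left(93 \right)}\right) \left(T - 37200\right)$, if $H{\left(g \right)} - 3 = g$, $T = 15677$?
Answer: $-119904633$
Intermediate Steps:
$H{\left(g \right)} = 3 + g$
$R{\left(x \right)} = \left(3 + 2 x\right) \left(x^{2} + 2 x\right)$ ($R{\left(x \right)} = \left(x + \left(3 + x\right)\right) \left(x + \left(x x + x\right)\right) = \left(3 + 2 x\right) \left(x + \left(x^{2} + x\right)\right) = \left(3 + 2 x\right) \left(x + \left(x + x^{2}\right)\right) = \left(3 + 2 x\right) \left(x^{2} + 2 x\right)$)
$P{\left(K \right)} = 5655 - K$ ($P{\left(K \right)} = 13 \left(6 + 2 \cdot 13^{2} + 7 \cdot 13\right) - K = 13 \left(6 + 2 \cdot 169 + 91\right) - K = 13 \left(6 + 338 + 91\right) - K = 13 \cdot 435 - K = 5655 - K$)
$\left(A{\left(9 \right)} + P{\left(93 \right)}\right) \left(T - 37200\right) = \left(9 + \left(5655 - 93\right)\right) \left(15677 - 37200\right) = \left(9 + \left(5655 - 93\right)\right) \left(-21523\right) = \left(9 + 5562\right) \left(-21523\right) = 5571 \left(-21523\right) = -119904633$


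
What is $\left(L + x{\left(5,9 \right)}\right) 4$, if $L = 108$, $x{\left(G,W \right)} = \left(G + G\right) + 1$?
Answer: $476$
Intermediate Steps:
$x{\left(G,W \right)} = 1 + 2 G$ ($x{\left(G,W \right)} = 2 G + 1 = 1 + 2 G$)
$\left(L + x{\left(5,9 \right)}\right) 4 = \left(108 + \left(1 + 2 \cdot 5\right)\right) 4 = \left(108 + \left(1 + 10\right)\right) 4 = \left(108 + 11\right) 4 = 119 \cdot 4 = 476$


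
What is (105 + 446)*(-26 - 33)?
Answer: -32509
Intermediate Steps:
(105 + 446)*(-26 - 33) = 551*(-59) = -32509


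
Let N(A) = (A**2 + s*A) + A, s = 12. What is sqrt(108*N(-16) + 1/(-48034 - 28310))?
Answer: sqrt(7553614592370)/38172 ≈ 72.000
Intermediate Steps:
N(A) = A**2 + 13*A (N(A) = (A**2 + 12*A) + A = A**2 + 13*A)
sqrt(108*N(-16) + 1/(-48034 - 28310)) = sqrt(108*(-16*(13 - 16)) + 1/(-48034 - 28310)) = sqrt(108*(-16*(-3)) + 1/(-76344)) = sqrt(108*48 - 1/76344) = sqrt(5184 - 1/76344) = sqrt(395767295/76344) = sqrt(7553614592370)/38172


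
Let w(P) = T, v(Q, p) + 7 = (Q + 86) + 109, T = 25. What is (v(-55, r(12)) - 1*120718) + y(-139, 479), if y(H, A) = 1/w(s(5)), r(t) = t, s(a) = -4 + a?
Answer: -3014624/25 ≈ -1.2059e+5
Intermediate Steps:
v(Q, p) = 188 + Q (v(Q, p) = -7 + ((Q + 86) + 109) = -7 + ((86 + Q) + 109) = -7 + (195 + Q) = 188 + Q)
w(P) = 25
y(H, A) = 1/25
(v(-55, r(12)) - 1*120718) + y(-139, 479) = ((188 - 55) - 1*120718) + 1/25 = (133 - 120718) + 1/25 = -120585 + 1/25 = -3014624/25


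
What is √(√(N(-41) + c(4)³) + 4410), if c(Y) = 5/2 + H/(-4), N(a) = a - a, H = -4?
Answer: √(17640 + 7*√14)/2 ≈ 66.457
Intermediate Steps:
N(a) = 0
c(Y) = 7/2 (c(Y) = 5/2 - 4/(-4) = 5*(½) - 4*(-¼) = 5/2 + 1 = 7/2)
√(√(N(-41) + c(4)³) + 4410) = √(√(0 + (7/2)³) + 4410) = √(√(0 + 343/8) + 4410) = √(√(343/8) + 4410) = √(7*√14/4 + 4410) = √(4410 + 7*√14/4)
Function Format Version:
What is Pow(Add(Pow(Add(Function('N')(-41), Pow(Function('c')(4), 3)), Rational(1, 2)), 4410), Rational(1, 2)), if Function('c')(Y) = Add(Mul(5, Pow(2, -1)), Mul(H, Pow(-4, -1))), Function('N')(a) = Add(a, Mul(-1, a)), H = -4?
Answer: Mul(Rational(1, 2), Pow(Add(17640, Mul(7, Pow(14, Rational(1, 2)))), Rational(1, 2))) ≈ 66.457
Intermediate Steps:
Function('N')(a) = 0
Function('c')(Y) = Rational(7, 2) (Function('c')(Y) = Add(Mul(5, Pow(2, -1)), Mul(-4, Pow(-4, -1))) = Add(Mul(5, Rational(1, 2)), Mul(-4, Rational(-1, 4))) = Add(Rational(5, 2), 1) = Rational(7, 2))
Pow(Add(Pow(Add(Function('N')(-41), Pow(Function('c')(4), 3)), Rational(1, 2)), 4410), Rational(1, 2)) = Pow(Add(Pow(Add(0, Pow(Rational(7, 2), 3)), Rational(1, 2)), 4410), Rational(1, 2)) = Pow(Add(Pow(Add(0, Rational(343, 8)), Rational(1, 2)), 4410), Rational(1, 2)) = Pow(Add(Pow(Rational(343, 8), Rational(1, 2)), 4410), Rational(1, 2)) = Pow(Add(Mul(Rational(7, 4), Pow(14, Rational(1, 2))), 4410), Rational(1, 2)) = Pow(Add(4410, Mul(Rational(7, 4), Pow(14, Rational(1, 2)))), Rational(1, 2))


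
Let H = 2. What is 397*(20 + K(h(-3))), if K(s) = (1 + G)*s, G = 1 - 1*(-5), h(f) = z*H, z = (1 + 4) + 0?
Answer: 35730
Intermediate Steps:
z = 5 (z = 5 + 0 = 5)
h(f) = 10 (h(f) = 5*2 = 10)
G = 6 (G = 1 + 5 = 6)
K(s) = 7*s (K(s) = (1 + 6)*s = 7*s)
397*(20 + K(h(-3))) = 397*(20 + 7*10) = 397*(20 + 70) = 397*90 = 35730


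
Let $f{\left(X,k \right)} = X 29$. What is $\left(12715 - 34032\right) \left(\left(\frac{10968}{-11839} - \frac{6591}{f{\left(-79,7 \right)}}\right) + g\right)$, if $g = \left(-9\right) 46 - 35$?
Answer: $\frac{258476954404580}{27123149} \approx 9.5298 \cdot 10^{6}$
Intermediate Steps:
$f{\left(X,k \right)} = 29 X$
$g = -449$ ($g = -414 - 35 = -449$)
$\left(12715 - 34032\right) \left(\left(\frac{10968}{-11839} - \frac{6591}{f{\left(-79,7 \right)}}\right) + g\right) = \left(12715 - 34032\right) \left(\left(\frac{10968}{-11839} - \frac{6591}{29 \left(-79\right)}\right) - 449\right) = - 21317 \left(\left(10968 \left(- \frac{1}{11839}\right) - \frac{6591}{-2291}\right) - 449\right) = - 21317 \left(\left(- \frac{10968}{11839} - - \frac{6591}{2291}\right) - 449\right) = - 21317 \left(\left(- \frac{10968}{11839} + \frac{6591}{2291}\right) - 449\right) = - 21317 \left(\frac{52903161}{27123149} - 449\right) = \left(-21317\right) \left(- \frac{12125390740}{27123149}\right) = \frac{258476954404580}{27123149}$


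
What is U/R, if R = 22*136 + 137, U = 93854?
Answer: 93854/3129 ≈ 29.995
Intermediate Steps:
R = 3129 (R = 2992 + 137 = 3129)
U/R = 93854/3129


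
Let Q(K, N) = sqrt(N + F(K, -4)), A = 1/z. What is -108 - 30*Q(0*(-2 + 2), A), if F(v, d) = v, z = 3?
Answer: -108 - 10*sqrt(3) ≈ -125.32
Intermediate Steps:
A = 1/3 ≈ 0.33333
Q(K, N) = sqrt(K + N) (Q(K, N) = sqrt(N + K) = sqrt(K + N))
-108 - 30*Q(0*(-2 + 2), A) = -108 - 30*sqrt(0*(-2 + 2) + 1/3) = -108 - 30*sqrt(0*0 + 1/3) = -108 - 30*sqrt(0 + 1/3) = -108 - 10*sqrt(3)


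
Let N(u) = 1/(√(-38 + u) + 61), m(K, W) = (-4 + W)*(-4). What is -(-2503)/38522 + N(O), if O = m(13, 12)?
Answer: 696395/8590406 - I*√70/3791 ≈ 0.081067 - 0.002207*I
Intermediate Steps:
m(K, W) = 16 - 4*W
O = -32 (O = 16 - 4*12 = 16 - 48 = -32)
N(u) = 1/(61 + √(-38 + u))
-(-2503)/38522 + N(O) = -(-2503)/38522 + 1/(61 + √(-38 - 32)) = -(-2503)/38522 + 1/(61 + √(-70)) = -1*(-2503/38522) + 1/(61 + I*√70) = 2503/38522 + 1/(61 + I*√70)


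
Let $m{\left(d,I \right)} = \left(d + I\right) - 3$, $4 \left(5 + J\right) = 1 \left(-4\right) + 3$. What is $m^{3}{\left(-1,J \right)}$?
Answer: $- \frac{50653}{64} \approx -791.45$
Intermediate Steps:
$J = - \frac{21}{4}$ ($J = -5 + \frac{1 \left(-4\right) + 3}{4} = -5 + \frac{-4 + 3}{4} = -5 + \frac{1}{4} \left(-1\right) = -5 - \frac{1}{4} = - \frac{21}{4} \approx -5.25$)
$m{\left(d,I \right)} = -3 + I + d$ ($m{\left(d,I \right)} = \left(I + d\right) - 3 = -3 + I + d$)
$m^{3}{\left(-1,J \right)} = \left(-3 - \frac{21}{4} - 1\right)^{3} = \left(- \frac{37}{4}\right)^{3} = - \frac{50653}{64}$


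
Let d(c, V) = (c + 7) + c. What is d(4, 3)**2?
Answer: 225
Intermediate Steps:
d(c, V) = 7 + 2*c (d(c, V) = (7 + c) + c = 7 + 2*c)
d(4, 3)**2 = (7 + 2*4)**2 = (7 + 8)**2 = 15**2 = 225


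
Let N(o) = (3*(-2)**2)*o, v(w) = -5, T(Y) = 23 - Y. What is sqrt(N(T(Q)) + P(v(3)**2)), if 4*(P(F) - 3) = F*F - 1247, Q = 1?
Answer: sqrt(446)/2 ≈ 10.559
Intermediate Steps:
N(o) = 12*o (N(o) = (3*4)*o = 12*o)
P(F) = -1235/4 + F**2/4 (P(F) = 3 + (F*F - 1247)/4 = 3 + (F**2 - 1247)/4 = 3 + (-1247 + F**2)/4 = 3 + (-1247/4 + F**2/4) = -1235/4 + F**2/4)
sqrt(N(T(Q)) + P(v(3)**2)) = sqrt(12*(23 - 1*1) + (-1235/4 + ((-5)**2)**2/4)) = sqrt(12*(23 - 1) + (-1235/4 + (1/4)*25**2)) = sqrt(12*22 + (-1235/4 + (1/4)*625)) = sqrt(264 + (-1235/4 + 625/4)) = sqrt(264 - 305/2) = sqrt(223/2) = sqrt(446)/2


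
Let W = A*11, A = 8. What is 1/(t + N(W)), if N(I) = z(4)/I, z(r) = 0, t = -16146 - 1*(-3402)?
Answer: -1/12744 ≈ -7.8468e-5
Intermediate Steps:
t = -12744 (t = -16146 + 3402 = -12744)
W = 88 (W = 8*11 = 88)
N(I) = 0 (N(I) = 0/I = 0)
1/(t + N(W)) = 1/(-12744 + 0) = 1/(-12744) = -1/12744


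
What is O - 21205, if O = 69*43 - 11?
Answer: -18249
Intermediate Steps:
O = 2956 (O = 2967 - 11 = 2956)
O - 21205 = 2956 - 21205 = -18249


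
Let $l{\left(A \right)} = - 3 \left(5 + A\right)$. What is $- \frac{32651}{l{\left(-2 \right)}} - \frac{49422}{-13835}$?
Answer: $\frac{452171383}{124515} \approx 3631.5$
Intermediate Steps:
$l{\left(A \right)} = -15 - 3 A$
$- \frac{32651}{l{\left(-2 \right)}} - \frac{49422}{-13835} = - \frac{32651}{-15 - -6} - \frac{49422}{-13835} = - \frac{32651}{-15 + 6} - - \frac{49422}{13835} = - \frac{32651}{-9} + \frac{49422}{13835} = \left(-32651\right) \left(- \frac{1}{9}\right) + \frac{49422}{13835} = \frac{32651}{9} + \frac{49422}{13835} = \frac{452171383}{124515}$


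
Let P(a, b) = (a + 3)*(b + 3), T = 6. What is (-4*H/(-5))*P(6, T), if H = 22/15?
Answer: 2376/25 ≈ 95.040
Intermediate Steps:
H = 22/15 (H = 22*(1/15) = 22/15 ≈ 1.4667)
P(a, b) = (3 + a)*(3 + b)
(-4*H/(-5))*P(6, T) = (-88/(15*(-5)))*(9 + 3*6 + 3*6 + 6*6) = (-88*(-1)/(15*5))*(9 + 18 + 18 + 36) = -4*(-22/75)*81 = (88/75)*81 = 2376/25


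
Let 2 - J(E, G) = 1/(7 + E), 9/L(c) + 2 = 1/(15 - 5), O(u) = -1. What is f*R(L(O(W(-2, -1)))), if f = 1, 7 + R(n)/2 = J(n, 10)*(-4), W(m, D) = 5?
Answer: -1138/43 ≈ -26.465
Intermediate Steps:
L(c) = -90/19 (L(c) = 9/(-2 + 1/(15 - 5)) = 9/(-2 + 1/10) = 9/(-2 + ⅒) = 9/(-19/10) = 9*(-10/19) = -90/19)
J(E, G) = 2 - 1/(7 + E)
R(n) = -14 - 8*(13 + 2*n)/(7 + n) (R(n) = -14 + 2*(((13 + 2*n)/(7 + n))*(-4)) = -14 + 2*(-4*(13 + 2*n)/(7 + n)) = -14 - 8*(13 + 2*n)/(7 + n))
f*R(L(O(W(-2, -1)))) = 1*(2*(-101 - 15*(-90/19))/(7 - 90/19)) = 1*(2*(-101 + 1350/19)/(43/19)) = 1*(2*(19/43)*(-569/19)) = 1*(-1138/43) = -1138/43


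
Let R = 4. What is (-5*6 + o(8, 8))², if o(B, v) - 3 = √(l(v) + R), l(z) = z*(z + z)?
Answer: 861 - 108*√33 ≈ 240.59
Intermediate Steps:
l(z) = 2*z² (l(z) = z*(2*z) = 2*z²)
o(B, v) = 3 + √(4 + 2*v²) (o(B, v) = 3 + √(2*v² + 4) = 3 + √(4 + 2*v²))
(-5*6 + o(8, 8))² = (-5*6 + (3 + √(4 + 2*8²)))² = (-30 + (3 + √(4 + 2*64)))² = (-30 + (3 + √(4 + 128)))² = (-30 + (3 + √132))² = (-30 + (3 + 2*√33))² = (-27 + 2*√33)²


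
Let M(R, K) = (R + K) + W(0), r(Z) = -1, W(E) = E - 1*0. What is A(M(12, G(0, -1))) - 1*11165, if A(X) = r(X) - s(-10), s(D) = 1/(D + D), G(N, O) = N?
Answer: -223319/20 ≈ -11166.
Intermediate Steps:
W(E) = E (W(E) = E + 0 = E)
M(R, K) = K + R (M(R, K) = (R + K) + 0 = (K + R) + 0 = K + R)
s(D) = 1/(2*D)
A(X) = -19/20 (A(X) = -1 - 1/(2*(-10)) = -1 - (-1)/(2*10) = -1 - 1*(-1/20) = -1 + 1/20 = -19/20)
A(M(12, G(0, -1))) - 1*11165 = -19/20 - 1*11165 = -19/20 - 11165 = -223319/20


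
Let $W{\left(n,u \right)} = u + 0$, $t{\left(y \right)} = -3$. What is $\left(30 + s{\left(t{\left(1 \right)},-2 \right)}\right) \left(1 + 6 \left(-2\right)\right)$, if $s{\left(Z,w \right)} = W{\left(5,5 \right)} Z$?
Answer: $-165$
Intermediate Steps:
$W{\left(n,u \right)} = u$
$s{\left(Z,w \right)} = 5 Z$
$\left(30 + s{\left(t{\left(1 \right)},-2 \right)}\right) \left(1 + 6 \left(-2\right)\right) = \left(30 + 5 \left(-3\right)\right) \left(1 + 6 \left(-2\right)\right) = \left(30 - 15\right) \left(1 - 12\right) = 15 \left(-11\right) = -165$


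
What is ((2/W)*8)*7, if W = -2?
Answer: -56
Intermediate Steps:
((2/W)*8)*7 = ((2/(-2))*8)*7 = ((2*(-1/2))*8)*7 = -1*8*7 = -8*7 = -56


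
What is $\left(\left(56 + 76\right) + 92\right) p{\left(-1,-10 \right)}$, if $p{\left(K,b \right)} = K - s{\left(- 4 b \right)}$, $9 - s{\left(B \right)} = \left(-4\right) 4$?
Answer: $-5824$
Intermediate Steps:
$s{\left(B \right)} = 25$ ($s{\left(B \right)} = 9 - \left(-4\right) 4 = 9 - -16 = 9 + 16 = 25$)
$p{\left(K,b \right)} = -25 + K$ ($p{\left(K,b \right)} = K - 25 = -25 + K$)
$\left(\left(56 + 76\right) + 92\right) p{\left(-1,-10 \right)} = \left(\left(56 + 76\right) + 92\right) \left(-25 - 1\right) = \left(132 + 92\right) \left(-26\right) = 224 \left(-26\right) = -5824$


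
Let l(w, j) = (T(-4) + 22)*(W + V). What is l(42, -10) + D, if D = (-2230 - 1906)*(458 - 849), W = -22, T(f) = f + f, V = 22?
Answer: 1617176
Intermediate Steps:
T(f) = 2*f
l(w, j) = 0 (l(w, j) = (2*(-4) + 22)*(-22 + 22) = (-8 + 22)*0 = 14*0 = 0)
D = 1617176 (D = -4136*(-391) = 1617176)
l(42, -10) + D = 0 + 1617176 = 1617176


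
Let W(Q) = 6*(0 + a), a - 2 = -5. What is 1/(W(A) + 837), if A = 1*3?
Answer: 1/819 ≈ 0.0012210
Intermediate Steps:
a = -3 (a = 2 - 5 = -3)
A = 3
W(Q) = -18 (W(Q) = 6*(0 - 3) = 6*(-3) = -18)
1/(W(A) + 837) = 1/(-18 + 837) = 1/819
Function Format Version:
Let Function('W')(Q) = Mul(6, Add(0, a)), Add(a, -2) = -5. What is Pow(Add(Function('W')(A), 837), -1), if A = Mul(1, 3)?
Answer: Rational(1, 819) ≈ 0.0012210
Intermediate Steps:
a = -3 (a = Add(2, -5) = -3)
A = 3
Function('W')(Q) = -18 (Function('W')(Q) = Mul(6, Add(0, -3)) = Mul(6, -3) = -18)
Pow(Add(Function('W')(A), 837), -1) = Pow(Add(-18, 837), -1) = Pow(819, -1) = Rational(1, 819)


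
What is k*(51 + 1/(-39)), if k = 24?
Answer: 15904/13 ≈ 1223.4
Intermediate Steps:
k*(51 + 1/(-39)) = 24*(51 + 1/(-39)) = 24*(51 - 1/39) = 24*(1988/39) = 15904/13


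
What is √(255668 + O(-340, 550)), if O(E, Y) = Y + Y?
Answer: 16*√1003 ≈ 506.72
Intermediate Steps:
O(E, Y) = 2*Y
√(255668 + O(-340, 550)) = √(255668 + 2*550) = √(255668 + 1100) = √256768 = 16*√1003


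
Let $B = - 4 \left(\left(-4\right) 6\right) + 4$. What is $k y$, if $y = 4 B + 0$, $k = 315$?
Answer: $126000$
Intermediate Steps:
$B = 100$ ($B = \left(-4\right) \left(-24\right) + 4 = 96 + 4 = 100$)
$y = 400$ ($y = 4 \cdot 100 + 0 = 400 + 0 = 400$)
$k y = 315 \cdot 400 = 126000$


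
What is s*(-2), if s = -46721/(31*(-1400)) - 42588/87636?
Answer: -187176863/158475100 ≈ -1.1811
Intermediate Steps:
s = 187176863/316950200 (s = -46721/(-43400) - 42588*1/87636 = -46721*(-1/43400) - 3549/7303 = 46721/43400 - 3549/7303 = 187176863/316950200 ≈ 0.59056)
s*(-2) = (187176863/316950200)*(-2) = -187176863/158475100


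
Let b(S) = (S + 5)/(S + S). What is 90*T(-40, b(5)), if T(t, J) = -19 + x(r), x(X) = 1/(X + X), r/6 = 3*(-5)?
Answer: -3421/2 ≈ -1710.5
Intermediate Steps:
r = -90 (r = 6*(3*(-5)) = 6*(-15) = -90)
x(X) = 1/(2*X)
b(S) = (5 + S)/(2*S) (b(S) = (5 + S)/((2*S)) = (5 + S)*(1/(2*S)) = (5 + S)/(2*S))
T(t, J) = -3421/180 (T(t, J) = -19 + (½)/(-90) = -19 + (½)*(-1/90) = -19 - 1/180 = -3421/180)
90*T(-40, b(5)) = 90*(-3421/180) = -3421/2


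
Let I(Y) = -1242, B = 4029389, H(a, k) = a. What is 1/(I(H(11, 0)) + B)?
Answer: 1/4028147 ≈ 2.4825e-7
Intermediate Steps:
1/(I(H(11, 0)) + B) = 1/(-1242 + 4029389) = 1/4028147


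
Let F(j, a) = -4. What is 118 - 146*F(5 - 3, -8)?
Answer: 702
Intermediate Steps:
118 - 146*F(5 - 3, -8) = 118 - 146*(-4) = 118 + 584 = 702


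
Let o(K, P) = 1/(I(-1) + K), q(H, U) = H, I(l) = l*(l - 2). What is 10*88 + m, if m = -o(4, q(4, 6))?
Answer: 6159/7 ≈ 879.86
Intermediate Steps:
I(l) = l*(-2 + l)
o(K, P) = 1/(3 + K) (o(K, P) = 1/(-(-2 - 1) + K) = 1/(-1*(-3) + K) = 1/(3 + K))
m = -⅐ (m = -1/(3 + 4) = -1/7 = -1*⅐ = -⅐ ≈ -0.14286)
10*88 + m = 10*88 - ⅐ = 880 - ⅐ = 6159/7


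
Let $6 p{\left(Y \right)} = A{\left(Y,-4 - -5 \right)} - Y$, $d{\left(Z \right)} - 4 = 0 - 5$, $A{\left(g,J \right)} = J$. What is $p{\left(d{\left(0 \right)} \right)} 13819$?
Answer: $\frac{13819}{3} \approx 4606.3$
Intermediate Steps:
$d{\left(Z \right)} = -1$ ($d{\left(Z \right)} = 4 + \left(0 - 5\right) = 4 - 5 = -1$)
$p{\left(Y \right)} = \frac{1}{6} - \frac{Y}{6}$ ($p{\left(Y \right)} = \frac{\left(-4 - -5\right) - Y}{6} = \frac{\left(-4 + 5\right) - Y}{6} = \frac{1 - Y}{6} = \frac{1}{6} - \frac{Y}{6}$)
$p{\left(d{\left(0 \right)} \right)} 13819 = \left(\frac{1}{6} - - \frac{1}{6}\right) 13819 = \left(\frac{1}{6} + \frac{1}{6}\right) 13819 = \frac{1}{3} \cdot 13819 = \frac{13819}{3}$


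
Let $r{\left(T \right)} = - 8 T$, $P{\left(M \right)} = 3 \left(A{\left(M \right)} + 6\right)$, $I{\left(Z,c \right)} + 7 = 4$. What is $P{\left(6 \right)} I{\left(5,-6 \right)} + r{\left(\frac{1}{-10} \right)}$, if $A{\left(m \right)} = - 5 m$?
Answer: $\frac{1084}{5} \approx 216.8$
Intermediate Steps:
$I{\left(Z,c \right)} = -3$ ($I{\left(Z,c \right)} = -7 + 4 = -3$)
$P{\left(M \right)} = 18 - 15 M$ ($P{\left(M \right)} = 3 \left(- 5 M + 6\right) = 3 \left(6 - 5 M\right) = 18 - 15 M$)
$P{\left(6 \right)} I{\left(5,-6 \right)} + r{\left(\frac{1}{-10} \right)} = \left(18 - 90\right) \left(-3\right) - \frac{8}{-10} = \left(18 - 90\right) \left(-3\right) - - \frac{4}{5} = \left(-72\right) \left(-3\right) + \frac{4}{5} = 216 + \frac{4}{5} = \frac{1084}{5}$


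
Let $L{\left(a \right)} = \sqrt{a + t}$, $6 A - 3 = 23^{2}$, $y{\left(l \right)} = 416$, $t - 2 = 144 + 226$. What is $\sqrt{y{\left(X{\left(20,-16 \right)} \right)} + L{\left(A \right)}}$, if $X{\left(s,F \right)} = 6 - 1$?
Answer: $\frac{\sqrt{3744 + 3 \sqrt{4146}}}{3} \approx 20.916$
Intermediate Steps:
$X{\left(s,F \right)} = 5$
$t = 372$ ($t = 2 + \left(144 + 226\right) = 2 + 370 = 372$)
$A = \frac{266}{3}$ ($A = \frac{1}{2} + \frac{23^{2}}{6} = \frac{1}{2} + \frac{1}{6} \cdot 529 = \frac{1}{2} + \frac{529}{6} = \frac{266}{3} \approx 88.667$)
$L{\left(a \right)} = \sqrt{372 + a}$ ($L{\left(a \right)} = \sqrt{a + 372} = \sqrt{372 + a}$)
$\sqrt{y{\left(X{\left(20,-16 \right)} \right)} + L{\left(A \right)}} = \sqrt{416 + \sqrt{372 + \frac{266}{3}}} = \sqrt{416 + \sqrt{\frac{1382}{3}}} = \sqrt{416 + \frac{\sqrt{4146}}{3}}$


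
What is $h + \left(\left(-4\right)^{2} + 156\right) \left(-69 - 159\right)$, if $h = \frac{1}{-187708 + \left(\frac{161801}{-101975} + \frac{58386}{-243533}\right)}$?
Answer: $- \frac{182810793935336078203}{4661637951614183} \approx -39216.0$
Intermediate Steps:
$h = - \frac{24834277675}{4661637951614183}$ ($h = \frac{1}{-187708 + \left(161801 \left(- \frac{1}{101975}\right) + 58386 \left(- \frac{1}{243533}\right)\right)} = \frac{1}{-187708 - \frac{45357795283}{24834277675}} = \frac{1}{- \frac{4661637951614183}{24834277675}} = - \frac{24834277675}{4661637951614183} \approx -5.3274 \cdot 10^{-6}$)
$h + \left(\left(-4\right)^{2} + 156\right) \left(-69 - 159\right) = - \frac{24834277675}{4661637951614183} + \left(\left(-4\right)^{2} + 156\right) \left(-69 - 159\right) = - \frac{24834277675}{4661637951614183} + \left(16 + 156\right) \left(-69 - 159\right) = - \frac{24834277675}{4661637951614183} + 172 \left(-228\right) = - \frac{24834277675}{4661637951614183} - 39216 = - \frac{182810793935336078203}{4661637951614183}$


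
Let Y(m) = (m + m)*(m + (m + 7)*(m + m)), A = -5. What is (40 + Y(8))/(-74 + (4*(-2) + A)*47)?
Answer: -4008/685 ≈ -5.8511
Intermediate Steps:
Y(m) = 2*m*(m + 2*m*(7 + m)) (Y(m) = (2*m)*(m + (7 + m)*(2*m)) = (2*m)*(m + 2*m*(7 + m)) = 2*m*(m + 2*m*(7 + m)))
(40 + Y(8))/(-74 + (4*(-2) + A)*47) = (40 + 8**2*(30 + 4*8))/(-74 + (4*(-2) - 5)*47) = (40 + 64*(30 + 32))/(-74 + (-8 - 5)*47) = (40 + 64*62)/(-74 - 13*47) = (40 + 3968)/(-74 - 611) = 4008/(-685) = 4008*(-1/685) = -4008/685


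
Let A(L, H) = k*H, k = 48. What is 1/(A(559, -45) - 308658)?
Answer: -1/310818 ≈ -3.2173e-6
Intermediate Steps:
A(L, H) = 48*H
1/(A(559, -45) - 308658) = 1/(48*(-45) - 308658) = 1/(-2160 - 308658) = 1/(-310818) = -1/310818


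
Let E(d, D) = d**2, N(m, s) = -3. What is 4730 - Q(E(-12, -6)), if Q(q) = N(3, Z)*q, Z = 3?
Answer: 5162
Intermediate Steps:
Q(q) = -3*q
4730 - Q(E(-12, -6)) = 4730 - (-3)*(-12)**2 = 4730 - (-3)*144 = 4730 - 1*(-432) = 4730 + 432 = 5162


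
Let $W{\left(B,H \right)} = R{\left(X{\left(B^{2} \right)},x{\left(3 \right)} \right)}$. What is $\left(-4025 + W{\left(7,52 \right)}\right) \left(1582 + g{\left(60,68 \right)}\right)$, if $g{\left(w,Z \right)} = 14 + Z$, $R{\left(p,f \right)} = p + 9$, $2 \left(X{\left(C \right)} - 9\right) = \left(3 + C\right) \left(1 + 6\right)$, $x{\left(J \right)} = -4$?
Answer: $-6364800$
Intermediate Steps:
$X{\left(C \right)} = \frac{39}{2} + \frac{7 C}{2}$ ($X{\left(C \right)} = 9 + \frac{\left(3 + C\right) \left(1 + 6\right)}{2} = 9 + \frac{\left(3 + C\right) 7}{2} = 9 + \frac{21 + 7 C}{2} = 9 + \left(\frac{21}{2} + \frac{7 C}{2}\right) = \frac{39}{2} + \frac{7 C}{2}$)
$R{\left(p,f \right)} = 9 + p$
$W{\left(B,H \right)} = \frac{57}{2} + \frac{7 B^{2}}{2}$ ($W{\left(B,H \right)} = 9 + \left(\frac{39}{2} + \frac{7 B^{2}}{2}\right) = \frac{57}{2} + \frac{7 B^{2}}{2}$)
$\left(-4025 + W{\left(7,52 \right)}\right) \left(1582 + g{\left(60,68 \right)}\right) = \left(-4025 + \left(\frac{57}{2} + \frac{7 \cdot 7^{2}}{2}\right)\right) \left(1582 + \left(14 + 68\right)\right) = \left(-4025 + \left(\frac{57}{2} + \frac{7}{2} \cdot 49\right)\right) \left(1582 + 82\right) = \left(-4025 + \left(\frac{57}{2} + \frac{343}{2}\right)\right) 1664 = \left(-4025 + 200\right) 1664 = \left(-3825\right) 1664 = -6364800$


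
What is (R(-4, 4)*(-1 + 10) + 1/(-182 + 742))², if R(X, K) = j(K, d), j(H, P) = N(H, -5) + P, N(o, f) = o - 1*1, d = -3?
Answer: 1/313600 ≈ 3.1888e-6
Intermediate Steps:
N(o, f) = -1 + o (N(o, f) = o - 1 = -1 + o)
j(H, P) = -1 + H + P (j(H, P) = (-1 + H) + P = -1 + H + P)
R(X, K) = -4 + K (R(X, K) = -1 + K - 3 = -4 + K)
(R(-4, 4)*(-1 + 10) + 1/(-182 + 742))² = ((-4 + 4)*(-1 + 10) + 1/(-182 + 742))² = (0*9 + 1/560)² = (0 + 1/560)² = (1/560)² = 1/313600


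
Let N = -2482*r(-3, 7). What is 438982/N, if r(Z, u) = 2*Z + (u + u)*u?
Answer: -219491/114172 ≈ -1.9225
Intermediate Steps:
r(Z, u) = 2*Z + 2*u**2 (r(Z, u) = 2*Z + (2*u)*u = 2*Z + 2*u**2)
N = -228344 (N = -2482*(2*(-3) + 2*7**2) = -2482*(-6 + 2*49) = -2482*(-6 + 98) = -2482*92 = -228344)
438982/N = 438982/(-228344) = 438982*(-1/228344) = -219491/114172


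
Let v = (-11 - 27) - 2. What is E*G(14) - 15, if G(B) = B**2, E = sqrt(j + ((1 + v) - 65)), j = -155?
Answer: -15 + 196*I*sqrt(259) ≈ -15.0 + 3154.3*I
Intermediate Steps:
v = -40 (v = -38 - 2 = -40)
E = I*sqrt(259) (E = sqrt(-155 + ((1 - 40) - 65)) = sqrt(-155 + (-39 - 65)) = sqrt(-155 - 104) = sqrt(-259) = I*sqrt(259) ≈ 16.093*I)
E*G(14) - 15 = (I*sqrt(259))*14**2 - 15 = (I*sqrt(259))*196 - 15 = 196*I*sqrt(259) - 15 = -15 + 196*I*sqrt(259)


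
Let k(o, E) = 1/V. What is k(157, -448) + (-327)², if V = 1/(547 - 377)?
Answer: 107099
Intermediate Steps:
V = 1/170 ≈ 0.0058824
k(o, E) = 170 (k(o, E) = 1/(1/170) = 170)
k(157, -448) + (-327)² = 170 + (-327)² = 170 + 106929 = 107099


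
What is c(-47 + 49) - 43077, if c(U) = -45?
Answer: -43122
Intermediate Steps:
c(-47 + 49) - 43077 = -45 - 43077 = -43122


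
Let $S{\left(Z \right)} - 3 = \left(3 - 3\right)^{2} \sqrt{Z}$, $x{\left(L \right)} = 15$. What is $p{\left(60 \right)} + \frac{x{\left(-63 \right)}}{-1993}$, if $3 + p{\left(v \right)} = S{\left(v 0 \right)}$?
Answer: $- \frac{15}{1993} \approx -0.0075263$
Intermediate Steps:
$S{\left(Z \right)} = 3$ ($S{\left(Z \right)} = 3 + \left(3 - 3\right)^{2} \sqrt{Z} = 3 + 0^{2} \sqrt{Z} = 3 + 0 \sqrt{Z} = 3 + 0 = 3$)
$p{\left(v \right)} = 0$ ($p{\left(v \right)} = -3 + 3 = 0$)
$p{\left(60 \right)} + \frac{x{\left(-63 \right)}}{-1993} = 0 + \frac{15}{-1993} = 0 + 15 \left(- \frac{1}{1993}\right) = 0 - \frac{15}{1993} = - \frac{15}{1993}$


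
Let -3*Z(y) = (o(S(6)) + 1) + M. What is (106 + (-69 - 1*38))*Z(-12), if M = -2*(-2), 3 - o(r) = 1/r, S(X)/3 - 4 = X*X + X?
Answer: 1103/414 ≈ 2.6642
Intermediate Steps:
S(X) = 12 + 3*X + 3*X**2 (S(X) = 12 + 3*(X*X + X) = 12 + 3*(X**2 + X) = 12 + 3*(X + X**2) = 12 + (3*X + 3*X**2) = 12 + 3*X + 3*X**2)
o(r) = 3 - 1/r
M = 4
Z(y) = -1103/414 (Z(y) = -(((3 - 1/(12 + 3*6 + 3*6**2)) + 1) + 4)/3 = -(((3 - 1/(12 + 18 + 3*36)) + 1) + 4)/3 = -(((3 - 1/(12 + 18 + 108)) + 1) + 4)/3 = -(((3 - 1/138) + 1) + 4)/3 = -((413/138 + 1) + 4)/3 = -(551/138 + 4)/3 = -1/3*1103/138 = -1103/414)
(106 + (-69 - 1*38))*Z(-12) = (106 + (-69 - 1*38))*(-1103/414) = (106 + (-69 - 38))*(-1103/414) = (106 - 107)*(-1103/414) = -1*(-1103/414) = 1103/414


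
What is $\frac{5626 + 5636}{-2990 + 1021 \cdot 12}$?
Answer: $\frac{5631}{4631} \approx 1.2159$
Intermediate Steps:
$\frac{5626 + 5636}{-2990 + 1021 \cdot 12} = \frac{11262}{-2990 + 12252} = \frac{11262}{9262} = 11262 \cdot \frac{1}{9262} = \frac{5631}{4631}$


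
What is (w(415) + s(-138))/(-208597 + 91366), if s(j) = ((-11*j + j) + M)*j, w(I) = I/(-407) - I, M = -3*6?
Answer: 25555804/15904339 ≈ 1.6068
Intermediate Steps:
M = -18
w(I) = -408*I/407 (w(I) = I*(-1/407) - I = -I/407 - I = -408*I/407)
s(j) = j*(-18 - 10*j) (s(j) = ((-11*j + j) - 18)*j = (-10*j - 18)*j = (-18 - 10*j)*j = j*(-18 - 10*j))
(w(415) + s(-138))/(-208597 + 91366) = (-408/407*415 - 2*(-138)*(9 + 5*(-138)))/(-208597 + 91366) = (-169320/407 - 2*(-138)*(9 - 690))/(-117231) = (-169320/407 - 2*(-138)*(-681))*(-1/117231) = (-169320/407 - 187956)*(-1/117231) = -76667412/407*(-1/117231) = 25555804/15904339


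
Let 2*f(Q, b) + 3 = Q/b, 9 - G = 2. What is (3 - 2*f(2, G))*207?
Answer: 8280/7 ≈ 1182.9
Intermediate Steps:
G = 7 (G = 9 - 1*2 = 9 - 2 = 7)
f(Q, b) = -3/2 + Q/(2*b) (f(Q, b) = -3/2 + (Q/b)/2 = -3/2 + Q/(2*b))
(3 - 2*f(2, G))*207 = (3 - (2 - 3*7)/7)*207 = (3 - (2 - 21)/7)*207 = (3 - (-19)/7)*207 = (3 - 2*(-19/14))*207 = (3 + 19/7)*207 = (40/7)*207 = 8280/7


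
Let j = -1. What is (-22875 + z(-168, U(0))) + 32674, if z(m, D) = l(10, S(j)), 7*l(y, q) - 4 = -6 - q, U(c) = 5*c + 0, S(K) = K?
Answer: 68592/7 ≈ 9798.9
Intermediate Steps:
U(c) = 5*c
l(y, q) = -2/7 - q/7 (l(y, q) = 4/7 + (-6 - q)/7 = 4/7 + (-6/7 - q/7) = -2/7 - q/7)
z(m, D) = -⅐ (z(m, D) = -2/7 - ⅐*(-1) = -2/7 + ⅐ = -⅐)
(-22875 + z(-168, U(0))) + 32674 = (-22875 - ⅐) + 32674 = -160126/7 + 32674 = 68592/7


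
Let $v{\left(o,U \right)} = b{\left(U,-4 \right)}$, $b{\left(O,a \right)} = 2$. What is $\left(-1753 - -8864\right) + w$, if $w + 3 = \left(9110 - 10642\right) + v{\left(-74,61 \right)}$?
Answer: $5578$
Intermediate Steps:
$v{\left(o,U \right)} = 2$
$w = -1533$ ($w = -3 + \left(\left(9110 - 10642\right) + 2\right) = -3 + \left(-1532 + 2\right) = -3 - 1530 = -1533$)
$\left(-1753 - -8864\right) + w = \left(-1753 - -8864\right) - 1533 = \left(-1753 + 8864\right) - 1533 = 7111 - 1533 = 5578$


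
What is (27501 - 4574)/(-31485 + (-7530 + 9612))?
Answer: -22927/29403 ≈ -0.77975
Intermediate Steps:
(27501 - 4574)/(-31485 + (-7530 + 9612)) = 22927/(-31485 + 2082) = 22927/(-29403) = 22927*(-1/29403) = -22927/29403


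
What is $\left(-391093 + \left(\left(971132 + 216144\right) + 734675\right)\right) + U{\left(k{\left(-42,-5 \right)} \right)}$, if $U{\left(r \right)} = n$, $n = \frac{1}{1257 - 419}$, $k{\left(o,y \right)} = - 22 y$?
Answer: $\frac{1282859005}{838} \approx 1.5309 \cdot 10^{6}$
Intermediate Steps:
$n = \frac{1}{838} \approx 0.0011933$
$U{\left(r \right)} = \frac{1}{838}$
$\left(-391093 + \left(\left(971132 + 216144\right) + 734675\right)\right) + U{\left(k{\left(-42,-5 \right)} \right)} = \left(-391093 + \left(\left(971132 + 216144\right) + 734675\right)\right) + \frac{1}{838} = \left(-391093 + \left(1187276 + 734675\right)\right) + \frac{1}{838} = \left(-391093 + 1921951\right) + \frac{1}{838} = 1530858 + \frac{1}{838} = \frac{1282859005}{838}$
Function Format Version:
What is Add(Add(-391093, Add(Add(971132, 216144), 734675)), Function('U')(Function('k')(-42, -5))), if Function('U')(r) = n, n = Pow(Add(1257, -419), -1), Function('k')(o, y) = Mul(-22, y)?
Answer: Rational(1282859005, 838) ≈ 1.5309e+6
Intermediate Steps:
n = Rational(1, 838) (n = Pow(838, -1) = Rational(1, 838) ≈ 0.0011933)
Function('U')(r) = Rational(1, 838)
Add(Add(-391093, Add(Add(971132, 216144), 734675)), Function('U')(Function('k')(-42, -5))) = Add(Add(-391093, Add(Add(971132, 216144), 734675)), Rational(1, 838)) = Add(Add(-391093, Add(1187276, 734675)), Rational(1, 838)) = Add(Add(-391093, 1921951), Rational(1, 838)) = Add(1530858, Rational(1, 838)) = Rational(1282859005, 838)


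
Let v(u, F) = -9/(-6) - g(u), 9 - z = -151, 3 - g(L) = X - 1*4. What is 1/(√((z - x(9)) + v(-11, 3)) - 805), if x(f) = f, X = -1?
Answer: -1610/1295761 - 17*√2/1295761 ≈ -0.0012611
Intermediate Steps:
g(L) = 8 (g(L) = 3 - (-1 - 1*4) = 3 - (-1 - 4) = 3 - 1*(-5) = 3 + 5 = 8)
z = 160 (z = 9 - 1*(-151) = 9 + 151 = 160)
v(u, F) = -13/2 (v(u, F) = -9/(-6) - 1*8 = -9*(-⅙) - 8 = 3/2 - 8 = -13/2)
1/(√((z - x(9)) + v(-11, 3)) - 805) = 1/(√((160 - 1*9) - 13/2) - 805) = 1/(√((160 - 9) - 13/2) - 805) = 1/(√(151 - 13/2) - 805) = 1/(√(289/2) - 805) = 1/(17*√2/2 - 805) = 1/(-805 + 17*√2/2)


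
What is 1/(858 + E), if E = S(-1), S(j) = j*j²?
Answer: 1/857 ≈ 0.0011669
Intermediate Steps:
S(j) = j³
E = -1 (E = (-1)³ = -1)
1/(858 + E) = 1/(858 - 1) = 1/857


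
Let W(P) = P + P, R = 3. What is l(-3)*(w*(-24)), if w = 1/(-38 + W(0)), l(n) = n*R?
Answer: -108/19 ≈ -5.6842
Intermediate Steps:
W(P) = 2*P
l(n) = 3*n (l(n) = n*3 = 3*n)
w = -1/38 (w = 1/(-38 + 2*0) = 1/(-38 + 0) = 1/(-38) = -1/38 ≈ -0.026316)
l(-3)*(w*(-24)) = (3*(-3))*(-1/38*(-24)) = -9*12/19 = -108/19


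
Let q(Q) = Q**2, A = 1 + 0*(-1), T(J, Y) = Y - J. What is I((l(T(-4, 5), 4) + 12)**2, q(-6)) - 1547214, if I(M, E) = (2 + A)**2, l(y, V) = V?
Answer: -1547205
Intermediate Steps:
A = 1 (A = 1 + 0 = 1)
I(M, E) = 9 (I(M, E) = (2 + 1)**2 = 3**2 = 9)
I((l(T(-4, 5), 4) + 12)**2, q(-6)) - 1547214 = 9 - 1547214 = -1547205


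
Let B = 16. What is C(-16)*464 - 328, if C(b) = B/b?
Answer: -792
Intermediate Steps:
C(b) = 16/b
C(-16)*464 - 328 = (16/(-16))*464 - 328 = (16*(-1/16))*464 - 328 = -1*464 - 328 = -464 - 328 = -792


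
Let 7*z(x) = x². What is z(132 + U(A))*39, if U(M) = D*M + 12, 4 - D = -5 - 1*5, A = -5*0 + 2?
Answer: 1153776/7 ≈ 1.6483e+5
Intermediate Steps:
A = 2 (A = 0 + 2 = 2)
D = 14 (D = 4 - (-5 - 1*5) = 4 - (-5 - 5) = 4 - 1*(-10) = 4 + 10 = 14)
U(M) = 12 + 14*M (U(M) = 14*M + 12 = 12 + 14*M)
z(x) = x²/7
z(132 + U(A))*39 = ((132 + (12 + 14*2))²/7)*39 = ((132 + (12 + 28))²/7)*39 = ((132 + 40)²/7)*39 = ((⅐)*172²)*39 = ((⅐)*29584)*39 = (29584/7)*39 = 1153776/7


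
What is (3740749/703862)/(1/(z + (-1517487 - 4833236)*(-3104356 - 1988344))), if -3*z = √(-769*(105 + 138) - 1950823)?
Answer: 60492263732796776450/351931 - 3740749*I*√2137690/2111586 ≈ 1.7189e+14 - 2590.1*I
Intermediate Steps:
z = -I*√2137690/3 (z = -√(-769*(105 + 138) - 1950823)/3 = -√(-769*243 - 1950823)/3 = -√(-186867 - 1950823)/3 = -I*√2137690/3 ≈ -487.36*I)
(3740749/703862)/(1/(z + (-1517487 - 4833236)*(-3104356 - 1988344))) = (3740749/703862)/(1/(-I*√2137690/3 + (-1517487 - 4833236)*(-3104356 - 1988344))) = (3740749*(1/703862))/(1/(-I*√2137690/3 - 6350723*(-5092700))) = 3740749/(703862*(1/(-I*√2137690/3 + 32342327022100))) = 3740749/(703862*(1/(32342327022100 - I*√2137690/3))) = 3740749*(32342327022100 - I*√2137690/3)/703862 = 60492263732796776450/351931 - 3740749*I*√2137690/2111586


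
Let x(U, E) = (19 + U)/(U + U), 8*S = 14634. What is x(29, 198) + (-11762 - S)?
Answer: -1576489/116 ≈ -13590.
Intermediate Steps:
S = 7317/4 (S = (⅛)*14634 = 7317/4 ≈ 1829.3)
x(U, E) = (19 + U)/(2*U) (x(U, E) = (19 + U)/((2*U)) = (19 + U)*(1/(2*U)) = (19 + U)/(2*U))
x(29, 198) + (-11762 - S) = (½)*(19 + 29)/29 + (-11762 - 1*7317/4) = (½)*(1/29)*48 + (-11762 - 7317/4) = 24/29 - 54365/4 = -1576489/116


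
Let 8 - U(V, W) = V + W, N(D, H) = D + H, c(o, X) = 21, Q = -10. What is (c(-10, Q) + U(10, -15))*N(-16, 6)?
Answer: -340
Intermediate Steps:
U(V, W) = 8 - V - W (U(V, W) = 8 - (V + W) = 8 + (-V - W) = 8 - V - W)
(c(-10, Q) + U(10, -15))*N(-16, 6) = (21 + (8 - 1*10 - 1*(-15)))*(-16 + 6) = (21 + (8 - 10 + 15))*(-10) = (21 + 13)*(-10) = 34*(-10) = -340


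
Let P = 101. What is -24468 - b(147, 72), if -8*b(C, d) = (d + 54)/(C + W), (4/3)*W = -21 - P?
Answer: -1810611/74 ≈ -24468.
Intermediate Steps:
W = -183/2 (W = 3*(-21 - 1*101)/4 = 3*(-21 - 101)/4 = (¾)*(-122) = -183/2 ≈ -91.500)
b(C, d) = -(54 + d)/(8*(-183/2 + C)) (b(C, d) = -(d + 54)/(8*(C - 183/2)) = -(54 + d)/(8*(-183/2 + C)))
-24468 - b(147, 72) = -24468 - (-54 - 1*72)/(4*(-183 + 2*147)) = -24468 - (-54 - 72)/(4*(-183 + 294)) = -24468 - (-126)/(4*111) = -24468 - 1*(-21/74) = -24468 + 21/74 = -1810611/74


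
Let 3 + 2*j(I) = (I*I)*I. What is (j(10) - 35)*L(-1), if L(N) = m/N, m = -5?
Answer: 4635/2 ≈ 2317.5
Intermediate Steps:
j(I) = -3/2 + I³/2 (j(I) = -3/2 + ((I*I)*I)/2 = -3/2 + (I²*I)/2 = -3/2 + I³/2)
L(N) = -5/N
(j(10) - 35)*L(-1) = ((-3/2 + (½)*10³) - 35)*(-5/(-1)) = ((-3/2 + (½)*1000) - 35)*(-5*(-1)) = ((-3/2 + 500) - 35)*5 = (997/2 - 35)*5 = (927/2)*5 = 4635/2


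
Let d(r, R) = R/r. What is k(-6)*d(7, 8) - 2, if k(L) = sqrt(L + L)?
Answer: -2 + 16*I*sqrt(3)/7 ≈ -2.0 + 3.959*I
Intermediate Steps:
k(L) = sqrt(2)*sqrt(L) (k(L) = sqrt(2*L) = sqrt(2)*sqrt(L))
k(-6)*d(7, 8) - 2 = (sqrt(2)*sqrt(-6))*(8/7) - 2 = (sqrt(2)*(I*sqrt(6)))*(8*(1/7)) - 2 = (2*I*sqrt(3))*(8/7) - 2 = 16*I*sqrt(3)/7 - 2 = -2 + 16*I*sqrt(3)/7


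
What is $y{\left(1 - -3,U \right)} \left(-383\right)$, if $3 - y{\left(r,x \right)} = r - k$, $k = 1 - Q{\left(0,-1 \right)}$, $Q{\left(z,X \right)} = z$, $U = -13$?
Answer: $0$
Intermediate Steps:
$k = 1$ ($k = 1 - 0 = 1 + 0 = 1$)
$y{\left(r,x \right)} = 4 - r$ ($y{\left(r,x \right)} = 3 - \left(r - 1\right) = 3 - \left(-1 + r\right) = 4 - r$)
$y{\left(1 - -3,U \right)} \left(-383\right) = \left(4 - \left(1 - -3\right)\right) \left(-383\right) = \left(4 - \left(1 + 3\right)\right) \left(-383\right) = \left(4 - 4\right) \left(-383\right) = 0 \left(-383\right) = 0$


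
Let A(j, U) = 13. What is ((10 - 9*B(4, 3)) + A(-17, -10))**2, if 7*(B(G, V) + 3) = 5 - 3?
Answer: 110224/49 ≈ 2249.5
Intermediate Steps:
B(G, V) = -19/7 (B(G, V) = -3 + (5 - 3)/7 = -3 + (1/7)*2 = -3 + 2/7 = -19/7)
((10 - 9*B(4, 3)) + A(-17, -10))**2 = ((10 - 9*(-19/7)) + 13)**2 = ((10 + 171/7) + 13)**2 = (241/7 + 13)**2 = (332/7)**2 = 110224/49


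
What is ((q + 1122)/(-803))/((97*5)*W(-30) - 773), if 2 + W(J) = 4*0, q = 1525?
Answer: 2647/1399629 ≈ 0.0018912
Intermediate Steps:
W(J) = -2 (W(J) = -2 + 4*0 = -2 + 0 = -2)
((q + 1122)/(-803))/((97*5)*W(-30) - 773) = ((1525 + 1122)/(-803))/((97*5)*(-2) - 773) = (-1/803*2647)/(485*(-2) - 773) = -2647/(803*(-970 - 773)) = -2647/803/(-1743) = -2647/803*(-1/1743) = 2647/1399629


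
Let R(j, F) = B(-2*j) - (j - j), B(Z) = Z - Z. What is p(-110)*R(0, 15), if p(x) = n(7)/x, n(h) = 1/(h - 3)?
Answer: 0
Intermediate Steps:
n(h) = 1/(-3 + h)
p(x) = 1/(4*x) (p(x) = 1/((-3 + 7)*x) = 1/(4*x))
B(Z) = 0
R(j, F) = 0 (R(j, F) = 0 - (j - j) = 0 - 1*0 = 0 + 0 = 0)
p(-110)*R(0, 15) = ((1/4)/(-110))*0 = ((1/4)*(-1/110))*0 = -1/440*0 = 0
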